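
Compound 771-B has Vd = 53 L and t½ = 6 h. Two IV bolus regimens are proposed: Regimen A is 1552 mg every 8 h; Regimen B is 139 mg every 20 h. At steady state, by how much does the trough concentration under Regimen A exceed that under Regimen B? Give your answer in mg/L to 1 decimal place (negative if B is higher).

19.0 mg/L

Regimen A: f = (1/2)^(8/6) ≈ 0.3969; Cmin,ss = (1552/53)·f/(1−f) ≈ 19.271 mg/L.
Regimen B: f = (1/2)^(20/6) ≈ 0.0992; Cmin,ss = (139/53)·f/(1−f) ≈ 0.289 mg/L.
Difference ≈ 19.271 − 0.289 ≈ 18.982 mg/L.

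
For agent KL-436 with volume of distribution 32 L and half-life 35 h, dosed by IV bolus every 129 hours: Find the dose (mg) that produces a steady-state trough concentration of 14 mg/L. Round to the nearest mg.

τ/t½ = 129/35 ≈ 3.6857, so f = (1/2)^(129/35) ≈ 0.077712.
Cmin,ss = (D/Vd)·f/(1−f), so D = Cmin,ss·Vd·(1−f)/f.
D = 14 × 32 × (1−f)/f ≈ 14 × 32 × 11.86803 ≈ 5316.88 mg.

5317 mg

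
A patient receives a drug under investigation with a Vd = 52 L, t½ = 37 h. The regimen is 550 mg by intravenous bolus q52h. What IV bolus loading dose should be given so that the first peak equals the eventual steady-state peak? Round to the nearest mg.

884 mg

f = (1/2)^(52/37) ≈ 0.377512; accumulation ratio R = 1/(1−f) ≈ 1.60646.
Loading dose to hit Cmax,ss on first dose: D_load = D_maint·R ≈ 550 × 1.60646 ≈ 883.55 mg.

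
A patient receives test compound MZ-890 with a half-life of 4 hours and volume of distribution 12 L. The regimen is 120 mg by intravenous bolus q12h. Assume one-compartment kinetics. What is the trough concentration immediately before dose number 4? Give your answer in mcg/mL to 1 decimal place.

1.4 mcg/mL

f = (1/2)^(τ/t½) = (1/2)^(12/4) ≈ 0.1250.
C₀ = D/Vd = 120/12 ≈ 10.000 mcg/mL.
Before the 4th dose, 3 doses have been given. Superposition: Cmin = C₀·(f + f² + … + f^3).
≈ 10.000 × (0.1250 + 0.0156 + 0.0020) ≈ 10.000 × 0.1426 ≈ 1.426 mcg/mL.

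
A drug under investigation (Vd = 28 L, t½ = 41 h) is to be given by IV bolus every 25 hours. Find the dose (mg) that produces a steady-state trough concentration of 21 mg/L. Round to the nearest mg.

309 mg

τ/t½ = 25/41 ≈ 0.60976, so f = (1/2)^(25/41) ≈ 0.655307.
Cmin,ss = (D/Vd)·f/(1−f), so D = Cmin,ss·Vd·(1−f)/f.
D = 21 × 28 × (1−f)/f ≈ 21 × 28 × 0.52600 ≈ 309.29 mg.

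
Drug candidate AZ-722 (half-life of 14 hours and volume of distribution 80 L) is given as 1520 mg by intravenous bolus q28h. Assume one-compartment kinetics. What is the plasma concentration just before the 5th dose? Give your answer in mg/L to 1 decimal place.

6.3 mg/L

f = (1/2)^(τ/t½) = (1/2)^(28/14) ≈ 0.2500.
C₀ = D/Vd = 1520/80 ≈ 19.000 mg/L.
Before the 5th dose, 4 doses have been given. Superposition: Cmin = C₀·(f + f² + … + f^4).
≈ 19.000 × (0.2500 + 0.0625 + 0.0156 + 0.0039) ≈ 19.000 × 0.3320 ≈ 6.308 mg/L.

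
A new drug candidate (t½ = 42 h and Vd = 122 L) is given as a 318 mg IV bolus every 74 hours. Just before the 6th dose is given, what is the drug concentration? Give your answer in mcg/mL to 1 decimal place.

1.1 mcg/mL

f = (1/2)^(τ/t½) = (1/2)^(74/42) ≈ 0.2949.
C₀ = D/Vd = 318/122 ≈ 2.607 mcg/mL.
Before the 6th dose, 5 doses have been given. Superposition: Cmin = C₀·(f + f² + … + f^5).
≈ 2.607 × (0.2949 + 0.0870 + 0.0256 + 0.0076 + 0.0022) ≈ 2.607 × 0.4173 ≈ 1.088 mcg/mL.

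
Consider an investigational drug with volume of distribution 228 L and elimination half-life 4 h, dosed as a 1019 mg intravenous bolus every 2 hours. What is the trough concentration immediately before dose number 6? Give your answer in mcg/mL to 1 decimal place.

f = (1/2)^(τ/t½) = (1/2)^(2/4) ≈ 0.7071.
C₀ = D/Vd = 1019/228 ≈ 4.469 mcg/mL.
Before the 6th dose, 5 doses have been given. Superposition: Cmin = C₀·(f + f² + … + f^5).
≈ 4.469 × (0.7071 + 0.5000 + 0.3535 + 0.2500 + 0.1768) ≈ 4.469 × 1.9874 ≈ 8.882 mcg/mL.

8.9 mcg/mL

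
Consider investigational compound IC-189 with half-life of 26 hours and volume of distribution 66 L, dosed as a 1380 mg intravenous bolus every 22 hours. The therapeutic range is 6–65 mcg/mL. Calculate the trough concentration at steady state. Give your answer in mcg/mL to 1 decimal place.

26.2 mcg/mL

k = ln2/t½ = ln2/26 ≈ 0.026660 h⁻¹; fraction remaining f = e^(−kτ) = e^(−0.026660×22) ≈ 0.5563.
Accumulation ratio R = 1/(1 − f) ≈ 1/0.4437 ≈ 2.2538.
Single-dose peak C₀ = D/Vd = 1380/66 ≈ 20.909 mcg/mL.
Cmax,ss = C₀/(1 − f) ≈ 20.909/0.4437 ≈ 47.124 mcg/mL.
One interval later, Cmin,ss = Cmax,ss·e^(−kτ) ≈ 47.124 × 0.5563 ≈ 26.215 mcg/mL.
Trough 26.2 mcg/mL vs MEC 6 mcg/mL: adequate.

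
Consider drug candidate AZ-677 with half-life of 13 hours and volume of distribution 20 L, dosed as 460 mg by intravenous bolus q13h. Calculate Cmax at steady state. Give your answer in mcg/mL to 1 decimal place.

46.0 mcg/mL

τ = 13 h = 1 half-life, so f = (1/2)^1 = 0.5.
At steady state, R = 1/(1 − 0.5) = 2/1.
Single-dose peak C₀ = D/Vd = 460/20 = 23 mcg/mL.
Steady-state peak Cmax,ss = C₀·R = 23 × 2/1 ≈ 46.000 mcg/mL.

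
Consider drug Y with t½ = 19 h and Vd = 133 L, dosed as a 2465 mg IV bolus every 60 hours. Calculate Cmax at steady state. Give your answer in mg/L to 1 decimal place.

20.9 mg/L

τ/t½ = 60/19 ≈ 3.1579, so fraction remaining f = (1/2)^(60/19) ≈ 0.1120.
At steady state, accumulation factor R = 1/(1 − e^(−kτ)) ≈ 1.1261.
Single-dose peak C₀ = D/Vd = 2465/133 ≈ 18.534 mg/L.
Cmax,ss = C₀/(1 − f) ≈ 18.534/0.8880 ≈ 20.872 mg/L.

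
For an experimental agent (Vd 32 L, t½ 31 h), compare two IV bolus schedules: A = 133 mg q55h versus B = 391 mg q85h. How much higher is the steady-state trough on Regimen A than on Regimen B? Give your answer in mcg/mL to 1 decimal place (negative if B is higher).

-0.4 mcg/mL

Regimen A: f = (1/2)^(55/31) ≈ 0.2924; Cmin,ss = (133/32)·f/(1−f) ≈ 1.717 mcg/mL.
Regimen B: f = (1/2)^(85/31) ≈ 0.1495; Cmin,ss = (391/32)·f/(1−f) ≈ 2.148 mcg/mL.
Difference ≈ 1.717 − 2.148 ≈ -0.431 mcg/mL.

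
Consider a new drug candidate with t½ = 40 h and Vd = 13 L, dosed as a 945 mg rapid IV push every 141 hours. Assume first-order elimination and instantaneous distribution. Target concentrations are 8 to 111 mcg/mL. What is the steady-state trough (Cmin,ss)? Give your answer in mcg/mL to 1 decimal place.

Over one 141-h interval, 141/40 ≈ 3.525 half-lives elapse, leaving f ≈ 0.0869 of each dose.
Each bolus raises the concentration by D/Vd = 945/13 ≈ 72.692 mcg/mL.
Steady-state trough Cmin,ss = C₀·f/(1−f) ≈ 72.692 × 0.0869/0.9131 ≈ 6.918 mcg/mL.
Trough 6.9 mcg/mL vs MEC 8 mcg/mL: subtherapeutic.

6.9 mcg/mL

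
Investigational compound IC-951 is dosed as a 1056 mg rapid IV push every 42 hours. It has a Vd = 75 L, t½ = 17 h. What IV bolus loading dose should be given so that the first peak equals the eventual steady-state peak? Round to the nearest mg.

1288 mg

f = (1/2)^(42/17) ≈ 0.180418; accumulation ratio R = 1/(1−f) ≈ 1.22013.
Loading dose to hit Cmax,ss on first dose: D_load = D_maint·R ≈ 1056 × 1.22013 ≈ 1288.46 mg.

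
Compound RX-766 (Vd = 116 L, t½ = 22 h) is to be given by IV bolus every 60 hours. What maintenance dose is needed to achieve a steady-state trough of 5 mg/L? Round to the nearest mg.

3261 mg

τ/t½ = 60/22 ≈ 2.7273, so f = (1/2)^(60/22) ≈ 0.151011.
Cmin,ss = (D/Vd)·f/(1−f), so D = Cmin,ss·Vd·(1−f)/f.
D = 5 × 116 × (1−f)/f ≈ 5 × 116 × 5.62203 ≈ 3260.78 mg.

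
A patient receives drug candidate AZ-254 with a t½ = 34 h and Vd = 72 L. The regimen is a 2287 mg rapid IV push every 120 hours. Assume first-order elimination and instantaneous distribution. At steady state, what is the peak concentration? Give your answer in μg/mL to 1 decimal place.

Over one 120-h interval, 120/34 ≈ 3.5294 half-lives elapse, leaving f ≈ 0.0866 of each dose.
Accumulation ratio R = 1/(1 − f) ≈ 1/0.9134 ≈ 1.0948.
Single-dose peak C₀ = D/Vd = 2287/72 ≈ 31.764 μg/mL.
Steady-state peak Cmax,ss = C₀·R ≈ 31.764 × 1.0948 ≈ 34.775 μg/mL.

34.8 μg/mL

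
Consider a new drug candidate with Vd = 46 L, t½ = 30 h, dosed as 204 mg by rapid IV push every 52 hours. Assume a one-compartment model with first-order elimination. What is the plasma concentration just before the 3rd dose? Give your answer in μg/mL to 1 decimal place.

f = (1/2)^(τ/t½) = (1/2)^(52/30) ≈ 0.3008.
C₀ = D/Vd = 204/46 ≈ 4.435 μg/mL.
Before the 3rd dose, 2 doses have been given. Superposition: Cmin = C₀·(f + f²).
≈ 4.435 × (0.3008 + 0.0905) ≈ 4.435 × 0.3913 ≈ 1.735 μg/mL.

1.7 μg/mL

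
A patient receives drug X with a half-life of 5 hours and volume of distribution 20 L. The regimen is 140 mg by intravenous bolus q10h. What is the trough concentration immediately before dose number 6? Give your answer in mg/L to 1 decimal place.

2.3 mg/L

f = (1/2)^(τ/t½) = (1/2)^(10/5) ≈ 0.2500.
C₀ = D/Vd = 140/20 ≈ 7.000 mg/L.
Before the 6th dose, 5 doses have been given. Superposition: Cmin = C₀·(f + f² + … + f^5).
≈ 7.000 × (0.2500 + 0.0625 + 0.0156 + 0.0039 + 0.0010) ≈ 7.000 × 0.3330 ≈ 2.331 mg/L.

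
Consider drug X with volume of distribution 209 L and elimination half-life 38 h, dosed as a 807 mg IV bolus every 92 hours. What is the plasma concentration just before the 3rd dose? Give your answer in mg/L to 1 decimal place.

f = (1/2)^(τ/t½) = (1/2)^(92/38) ≈ 0.1867.
C₀ = D/Vd = 807/209 ≈ 3.861 mg/L.
Before the 3rd dose, 2 doses have been given. Superposition: Cmin = C₀·(f + f²).
≈ 3.861 × (0.1867 + 0.0349) ≈ 3.861 × 0.2216 ≈ 0.856 mg/L.

0.9 mg/L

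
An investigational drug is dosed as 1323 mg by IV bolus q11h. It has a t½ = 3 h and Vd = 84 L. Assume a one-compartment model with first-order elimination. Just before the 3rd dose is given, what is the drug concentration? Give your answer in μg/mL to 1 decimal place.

f = (1/2)^(τ/t½) = (1/2)^(11/3) ≈ 0.0787.
C₀ = D/Vd = 1323/84 ≈ 15.750 μg/mL.
Before the 3rd dose, 2 doses have been given. Superposition: Cmin = C₀·(f + f²).
≈ 15.750 × (0.0787 + 0.0062) ≈ 15.750 × 0.0849 ≈ 1.337 μg/mL.

1.3 μg/mL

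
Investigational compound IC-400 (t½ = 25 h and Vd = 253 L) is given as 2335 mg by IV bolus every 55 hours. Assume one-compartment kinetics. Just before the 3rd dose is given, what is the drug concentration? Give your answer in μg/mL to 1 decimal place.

2.4 μg/mL

f = (1/2)^(τ/t½) = (1/2)^(55/25) ≈ 0.2176.
C₀ = D/Vd = 2335/253 ≈ 9.229 μg/mL.
Before the 3rd dose, 2 doses have been given. Superposition: Cmin = C₀·(f + f²).
≈ 9.229 × (0.2176 + 0.0473) ≈ 9.229 × 0.2649 ≈ 2.445 μg/mL.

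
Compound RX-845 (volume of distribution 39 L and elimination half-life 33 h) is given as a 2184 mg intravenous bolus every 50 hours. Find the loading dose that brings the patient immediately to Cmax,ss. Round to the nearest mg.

3359 mg

f = (1/2)^(50/33) ≈ 0.349860; accumulation ratio R = 1/(1−f) ≈ 1.53813.
Loading dose to hit Cmax,ss on first dose: D_load = D_maint·R ≈ 2184 × 1.53813 ≈ 3359.28 mg.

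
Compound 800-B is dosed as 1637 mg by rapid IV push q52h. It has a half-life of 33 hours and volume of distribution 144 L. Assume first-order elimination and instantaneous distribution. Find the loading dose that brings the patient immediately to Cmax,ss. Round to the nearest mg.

f = (1/2)^(52/33) ≈ 0.335467; accumulation ratio R = 1/(1−f) ≈ 1.50482.
Loading dose to hit Cmax,ss on first dose: D_load = D_maint·R ≈ 1637 × 1.50482 ≈ 2463.39 mg.

2463 mg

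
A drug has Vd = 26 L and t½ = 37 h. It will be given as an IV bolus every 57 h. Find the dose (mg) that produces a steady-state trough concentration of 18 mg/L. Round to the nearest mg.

893 mg

τ/t½ = 57/37 ≈ 1.5405, so f = (1/2)^(57/37) ≈ 0.343757.
Cmin,ss = (D/Vd)·f/(1−f), so D = Cmin,ss·Vd·(1−f)/f.
D = 18 × 26 × (1−f)/f ≈ 18 × 26 × 1.90903 ≈ 893.43 mg.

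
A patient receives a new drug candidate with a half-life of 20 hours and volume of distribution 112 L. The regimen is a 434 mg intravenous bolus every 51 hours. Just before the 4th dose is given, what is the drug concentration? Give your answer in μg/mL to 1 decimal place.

f = (1/2)^(τ/t½) = (1/2)^(51/20) ≈ 0.1708.
C₀ = D/Vd = 434/112 ≈ 3.875 μg/mL.
Before the 4th dose, 3 doses have been given. Superposition: Cmin = C₀·(f + f² + … + f^3).
≈ 3.875 × (0.1708 + 0.0292 + 0.0050) ≈ 3.875 × 0.2050 ≈ 0.794 μg/mL.

0.8 μg/mL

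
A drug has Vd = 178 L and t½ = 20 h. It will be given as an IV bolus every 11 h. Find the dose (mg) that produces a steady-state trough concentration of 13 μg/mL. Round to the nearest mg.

1074 mg

τ/t½ = 11/20 ≈ 0.55, so f = (1/2)^(11/20) ≈ 0.683020.
Cmin,ss = (D/Vd)·f/(1−f), so D = Cmin,ss·Vd·(1−f)/f.
D = 13 × 178 × (1−f)/f ≈ 13 × 178 × 0.46409 ≈ 1073.90 mg.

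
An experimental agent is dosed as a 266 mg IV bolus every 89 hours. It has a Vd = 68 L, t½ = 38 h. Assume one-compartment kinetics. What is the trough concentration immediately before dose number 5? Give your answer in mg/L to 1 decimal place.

f = (1/2)^(τ/t½) = (1/2)^(89/38) ≈ 0.1972.
C₀ = D/Vd = 266/68 ≈ 3.912 mg/L.
Before the 5th dose, 4 doses have been given. Superposition: Cmin = C₀·(f + f² + … + f^4).
≈ 3.912 × (0.1972 + 0.0389 + 0.0077 + 0.0015) ≈ 3.912 × 0.2453 ≈ 0.960 mg/L.

1.0 mg/L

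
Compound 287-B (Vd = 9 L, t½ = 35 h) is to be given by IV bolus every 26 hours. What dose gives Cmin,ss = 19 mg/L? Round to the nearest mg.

115 mg

τ/t½ = 26/35 ≈ 0.74286, so f = (1/2)^(26/35) ≈ 0.597555.
Cmin,ss = (D/Vd)·f/(1−f), so D = Cmin,ss·Vd·(1−f)/f.
D = 19 × 9 × (1−f)/f ≈ 19 × 9 × 0.67349 ≈ 115.17 mg.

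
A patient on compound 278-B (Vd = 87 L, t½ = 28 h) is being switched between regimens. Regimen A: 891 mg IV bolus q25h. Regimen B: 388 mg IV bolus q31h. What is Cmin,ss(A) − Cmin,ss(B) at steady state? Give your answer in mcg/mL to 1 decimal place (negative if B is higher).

8.1 mcg/mL

Regimen A: f = (1/2)^(25/28) ≈ 0.5385; Cmin,ss = (891/87)·f/(1−f) ≈ 11.950 mcg/mL.
Regimen B: f = (1/2)^(31/28) ≈ 0.4642; Cmin,ss = (388/87)·f/(1−f) ≈ 3.864 mcg/mL.
Difference ≈ 11.950 − 3.864 ≈ 8.086 mcg/mL.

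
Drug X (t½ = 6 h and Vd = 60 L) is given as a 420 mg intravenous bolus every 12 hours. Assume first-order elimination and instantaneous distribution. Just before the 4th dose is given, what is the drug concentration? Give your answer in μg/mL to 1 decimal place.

f = (1/2)^(τ/t½) = (1/2)^(12/6) ≈ 0.2500.
C₀ = D/Vd = 420/60 ≈ 7.000 μg/mL.
Before the 4th dose, 3 doses have been given. Superposition: Cmin = C₀·(f + f² + … + f^3).
≈ 7.000 × (0.2500 + 0.0625 + 0.0156) ≈ 7.000 × 0.3281 ≈ 2.297 μg/mL.

2.3 μg/mL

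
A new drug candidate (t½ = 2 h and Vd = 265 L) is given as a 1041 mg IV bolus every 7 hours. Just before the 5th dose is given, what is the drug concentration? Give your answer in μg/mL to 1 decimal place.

f = (1/2)^(τ/t½) = (1/2)^(7/2) ≈ 0.0884.
C₀ = D/Vd = 1041/265 ≈ 3.928 μg/mL.
Before the 5th dose, 4 doses have been given. Superposition: Cmin = C₀·(f + f² + … + f^4).
≈ 3.928 × (0.0884 + 0.0078 + 0.0007 + 0.0001) ≈ 3.928 × 0.0970 ≈ 0.381 μg/mL.

0.4 μg/mL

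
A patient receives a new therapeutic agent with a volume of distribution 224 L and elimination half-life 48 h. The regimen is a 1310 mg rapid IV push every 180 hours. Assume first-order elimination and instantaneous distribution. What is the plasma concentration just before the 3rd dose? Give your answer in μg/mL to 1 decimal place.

f = (1/2)^(τ/t½) = (1/2)^(180/48) ≈ 0.0743.
C₀ = D/Vd = 1310/224 ≈ 5.848 μg/mL.
Before the 3rd dose, 2 doses have been given. Superposition: Cmin = C₀·(f + f²).
≈ 5.848 × (0.0743 + 0.0055) ≈ 5.848 × 0.0798 ≈ 0.467 μg/mL.

0.5 μg/mL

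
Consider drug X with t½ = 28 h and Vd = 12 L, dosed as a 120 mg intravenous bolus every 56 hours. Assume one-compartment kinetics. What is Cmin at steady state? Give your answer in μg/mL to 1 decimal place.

τ = 56 h = 2 half-lives, so f = (1/2)^2 = 0.25.
Accumulation ratio R = 1/(1 − f) = 1/0.75 = 4/3.
Single-dose peak C₀ = D/Vd = 120/12 = 10 μg/mL.
Steady-state peak Cmax,ss = C₀·R = 10 × 4/3 ≈ 13.333 μg/mL.
Steady-state trough Cmin,ss = Cmax,ss·f ≈ 13.333 × 0.25 ≈ 3.333 μg/mL.

3.3 μg/mL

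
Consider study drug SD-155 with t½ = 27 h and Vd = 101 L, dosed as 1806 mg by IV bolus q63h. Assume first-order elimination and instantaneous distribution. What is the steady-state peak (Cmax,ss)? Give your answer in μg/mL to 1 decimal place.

τ/t½ = 63/27 ≈ 2.3333, so fraction remaining f = (1/2)^(63/27) ≈ 0.1984.
Accumulation ratio R = 1/(1 − f) ≈ 1/0.8016 ≈ 1.2475.
Each bolus raises the concentration by D/Vd = 1806/101 ≈ 17.881 μg/mL.
Cmax,ss = C₀/(1 − f) ≈ 17.881/0.8016 ≈ 22.307 μg/mL.

22.3 μg/mL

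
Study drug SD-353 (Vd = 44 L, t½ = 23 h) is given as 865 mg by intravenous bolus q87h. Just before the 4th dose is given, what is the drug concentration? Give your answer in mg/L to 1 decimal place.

f = (1/2)^(τ/t½) = (1/2)^(87/23) ≈ 0.0727.
C₀ = D/Vd = 865/44 ≈ 19.659 mg/L.
Before the 4th dose, 3 doses have been given. Superposition: Cmin = C₀·(f + f² + … + f^3).
≈ 19.659 × (0.0727 + 0.0053 + 0.0004) ≈ 19.659 × 0.0784 ≈ 1.541 mg/L.

1.5 mg/L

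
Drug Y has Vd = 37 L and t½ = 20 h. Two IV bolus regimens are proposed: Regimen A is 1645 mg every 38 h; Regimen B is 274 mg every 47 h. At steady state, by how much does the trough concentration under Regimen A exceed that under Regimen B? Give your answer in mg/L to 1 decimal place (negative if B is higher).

14.5 mg/L

Regimen A: f = (1/2)^(38/20) ≈ 0.2679; Cmin,ss = (1645/37)·f/(1−f) ≈ 16.269 mg/L.
Regimen B: f = (1/2)^(47/20) ≈ 0.1961; Cmin,ss = (274/37)·f/(1−f) ≈ 1.806 mg/L.
Difference ≈ 16.269 − 1.806 ≈ 14.463 mg/L.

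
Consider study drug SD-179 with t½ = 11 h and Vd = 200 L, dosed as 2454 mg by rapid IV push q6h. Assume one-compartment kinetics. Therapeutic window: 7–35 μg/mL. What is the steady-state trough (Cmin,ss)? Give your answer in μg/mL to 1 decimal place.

26.7 μg/mL

k = ln2/t½ = ln2/11 ≈ 0.063013 h⁻¹; fraction remaining f = e^(−kτ) = e^(−0.063013×6) ≈ 0.6852.
At steady state, accumulation factor R = 1/(1 − e^(−kτ)) ≈ 3.1766.
Each bolus raises the concentration by D/Vd = 2454/200 ≈ 12.270 μg/mL.
Steady-state peak Cmax,ss = C₀·R ≈ 12.270 × 3.1766 ≈ 38.977 μg/mL.
One interval later, Cmin,ss = Cmax,ss·e^(−kτ) ≈ 38.977 × 0.6852 ≈ 26.707 μg/mL.
Trough 26.7 μg/mL vs MEC 7 μg/mL: adequate.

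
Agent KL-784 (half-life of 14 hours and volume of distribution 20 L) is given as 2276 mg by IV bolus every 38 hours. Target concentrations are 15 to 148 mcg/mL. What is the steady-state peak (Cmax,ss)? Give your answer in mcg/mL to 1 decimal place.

k = ln2/t½ = ln2/14 ≈ 0.049511 h⁻¹; fraction remaining f = e^(−kτ) = e^(−0.049511×38) ≈ 0.1524.
At steady state, accumulation factor R = 1/(1 − e^(−kτ)) ≈ 1.1798.
Each bolus raises the concentration by D/Vd = 2276/20 ≈ 113.800 mcg/mL.
Steady-state peak Cmax,ss = C₀·R ≈ 113.800 × 1.1798 ≈ 134.261 mcg/mL.
Peak 134.3 mcg/mL vs MTC 148 mcg/mL: below toxic threshold.

134.3 mcg/mL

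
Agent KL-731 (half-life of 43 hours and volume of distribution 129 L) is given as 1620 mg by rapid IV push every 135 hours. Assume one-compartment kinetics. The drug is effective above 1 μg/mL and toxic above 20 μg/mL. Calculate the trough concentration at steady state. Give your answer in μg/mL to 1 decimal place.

τ/t½ = 135/43 ≈ 3.1395, so fraction remaining f = (1/2)^(135/43) ≈ 0.1135.
At steady state, accumulation factor R = 1/(1 − e^(−kτ)) ≈ 1.1280.
Single-dose peak C₀ = D/Vd = 1620/129 ≈ 12.558 μg/mL.
Cmax,ss = C₀/(1 − f) ≈ 12.558/0.8865 ≈ 14.166 μg/mL.
Steady-state trough Cmin,ss = Cmax,ss·f ≈ 14.166 × 0.1135 ≈ 1.608 μg/mL.
Trough 1.6 μg/mL vs MEC 1 μg/mL: adequate.

1.6 μg/mL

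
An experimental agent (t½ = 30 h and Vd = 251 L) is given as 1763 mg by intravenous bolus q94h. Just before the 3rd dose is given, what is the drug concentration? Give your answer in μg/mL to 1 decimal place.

0.9 μg/mL

f = (1/2)^(τ/t½) = (1/2)^(94/30) ≈ 0.1140.
C₀ = D/Vd = 1763/251 ≈ 7.024 μg/mL.
Before the 3rd dose, 2 doses have been given. Superposition: Cmin = C₀·(f + f²).
≈ 7.024 × (0.1140 + 0.0130) ≈ 7.024 × 0.1270 ≈ 0.892 μg/mL.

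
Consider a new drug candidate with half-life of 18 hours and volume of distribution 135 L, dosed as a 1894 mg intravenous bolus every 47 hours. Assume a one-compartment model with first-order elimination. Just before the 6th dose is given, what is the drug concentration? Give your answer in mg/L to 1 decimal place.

f = (1/2)^(τ/t½) = (1/2)^(47/18) ≈ 0.1637.
C₀ = D/Vd = 1894/135 ≈ 14.030 mg/L.
Before the 6th dose, 5 doses have been given. Superposition: Cmin = C₀·(f + f² + … + f^5).
≈ 14.030 × (0.1637 + 0.0268 + 0.0044 + 0.0007 + 0.0001) ≈ 14.030 × 0.1957 ≈ 2.746 mg/L.

2.7 mg/L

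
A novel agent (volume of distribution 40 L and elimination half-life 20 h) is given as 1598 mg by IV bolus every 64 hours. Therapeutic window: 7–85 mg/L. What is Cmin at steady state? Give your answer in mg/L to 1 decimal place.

Over one 64-h interval, 64/20 ≈ 3.2 half-lives elapse, leaving f ≈ 0.1088 of each dose.
Single-dose peak C₀ = D/Vd = 1598/40 ≈ 39.950 mg/L.
Steady-state trough Cmin,ss = C₀·f/(1−f) ≈ 39.950 × 0.1088/0.8912 ≈ 4.877 mg/L.
Trough 4.9 mg/L vs MEC 7 mg/L: subtherapeutic.

4.9 mg/L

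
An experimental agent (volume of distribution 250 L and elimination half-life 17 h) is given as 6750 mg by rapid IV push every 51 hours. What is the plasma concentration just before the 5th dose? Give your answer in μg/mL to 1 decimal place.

3.9 μg/mL

f = (1/2)^(τ/t½) = (1/2)^(51/17) ≈ 0.1250.
C₀ = D/Vd = 6750/250 ≈ 27.000 μg/mL.
Before the 5th dose, 4 doses have been given. Superposition: Cmin = C₀·(f + f² + … + f^4).
≈ 27.000 × (0.1250 + 0.0156 + 0.0020 + 0.0002) ≈ 27.000 × 0.1428 ≈ 3.856 μg/mL.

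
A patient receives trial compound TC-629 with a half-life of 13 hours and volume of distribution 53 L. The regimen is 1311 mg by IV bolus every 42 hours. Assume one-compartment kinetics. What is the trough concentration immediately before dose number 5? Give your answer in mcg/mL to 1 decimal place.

2.9 mcg/mL

f = (1/2)^(τ/t½) = (1/2)^(42/13) ≈ 0.1065.
C₀ = D/Vd = 1311/53 ≈ 24.736 mcg/mL.
Before the 5th dose, 4 doses have been given. Superposition: Cmin = C₀·(f + f² + … + f^4).
≈ 24.736 × (0.1065 + 0.0113 + 0.0012 + 0.0001) ≈ 24.736 × 0.1191 ≈ 2.946 mcg/mL.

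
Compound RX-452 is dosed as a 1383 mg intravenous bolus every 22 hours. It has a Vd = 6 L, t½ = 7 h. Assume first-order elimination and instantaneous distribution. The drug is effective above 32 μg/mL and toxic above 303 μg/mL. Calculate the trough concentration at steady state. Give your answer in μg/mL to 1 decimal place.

29.4 μg/mL

k = ln2/t½ = ln2/7 ≈ 0.099021 h⁻¹; fraction remaining f = e^(−kτ) = e^(−0.099021×22) ≈ 0.1132.
At steady state, accumulation factor R = 1/(1 − e^(−kτ)) ≈ 1.1276.
Each bolus raises the concentration by D/Vd = 1383/6 ≈ 230.500 μg/mL.
Cmax,ss = C₀/(1 − f) ≈ 230.500/0.8868 ≈ 259.923 μg/mL.
Steady-state trough Cmin,ss = Cmax,ss·f ≈ 259.923 × 0.1132 ≈ 29.423 μg/mL.
Trough 29.4 μg/mL vs MEC 32 μg/mL: subtherapeutic.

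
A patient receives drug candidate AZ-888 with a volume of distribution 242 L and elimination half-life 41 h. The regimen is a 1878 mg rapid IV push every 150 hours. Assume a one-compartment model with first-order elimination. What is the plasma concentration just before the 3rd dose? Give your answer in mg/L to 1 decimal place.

0.7 mg/L

f = (1/2)^(τ/t½) = (1/2)^(150/41) ≈ 0.0792.
C₀ = D/Vd = 1878/242 ≈ 7.760 mg/L.
Before the 3rd dose, 2 doses have been given. Superposition: Cmin = C₀·(f + f²).
≈ 7.760 × (0.0792 + 0.0063) ≈ 7.760 × 0.0855 ≈ 0.663 mg/L.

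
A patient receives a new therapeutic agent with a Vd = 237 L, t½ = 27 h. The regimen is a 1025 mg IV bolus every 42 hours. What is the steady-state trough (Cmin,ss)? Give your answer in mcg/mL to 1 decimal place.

k = ln2/t½ = ln2/27 ≈ 0.025672 h⁻¹; fraction remaining f = e^(−kτ) = e^(−0.025672×42) ≈ 0.3402.
Each bolus raises the concentration by D/Vd = 1025/237 ≈ 4.325 mcg/mL.
Steady-state trough Cmin,ss = C₀·f/(1−f) ≈ 4.325 × 0.3402/0.6598 ≈ 2.230 mcg/mL.

2.2 mcg/mL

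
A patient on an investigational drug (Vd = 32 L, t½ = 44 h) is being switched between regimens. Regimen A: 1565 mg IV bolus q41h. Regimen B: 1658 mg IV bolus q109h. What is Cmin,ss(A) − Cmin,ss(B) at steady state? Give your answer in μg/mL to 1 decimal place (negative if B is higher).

Regimen A: f = (1/2)^(41/44) ≈ 0.5242; Cmin,ss = (1565/32)·f/(1−f) ≈ 53.881 μg/mL.
Regimen B: f = (1/2)^(109/44) ≈ 0.1796; Cmin,ss = (1658/32)·f/(1−f) ≈ 11.343 μg/mL.
Difference ≈ 53.881 − 11.343 ≈ 42.538 μg/mL.

42.5 μg/mL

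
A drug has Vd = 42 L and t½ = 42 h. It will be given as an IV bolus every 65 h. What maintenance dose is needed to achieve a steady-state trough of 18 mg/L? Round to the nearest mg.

τ/t½ = 65/42 ≈ 1.5476, so f = (1/2)^(65/42) ≈ 0.342074.
Cmin,ss = (D/Vd)·f/(1−f), so D = Cmin,ss·Vd·(1−f)/f.
D = 18 × 42 × (1−f)/f ≈ 18 × 42 × 1.92334 ≈ 1454.05 mg.

1454 mg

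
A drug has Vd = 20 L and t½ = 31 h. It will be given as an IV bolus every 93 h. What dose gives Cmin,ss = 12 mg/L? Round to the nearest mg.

τ/t½ = 93/31 ≈ 3, so f = (1/2)^(93/31) ≈ 0.125000.
Cmin,ss = (D/Vd)·f/(1−f), so D = Cmin,ss·Vd·(1−f)/f.
D = 12 × 20 × (1−f)/f ≈ 12 × 20 × 7.00000 ≈ 1680.00 mg.

1680 mg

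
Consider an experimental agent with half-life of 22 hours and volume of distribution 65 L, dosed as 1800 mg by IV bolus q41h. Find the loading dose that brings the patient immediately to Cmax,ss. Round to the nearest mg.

f = (1/2)^(41/22) ≈ 0.274783; accumulation ratio R = 1/(1−f) ≈ 1.37890.
Loading dose to hit Cmax,ss on first dose: D_load = D_maint·R ≈ 1800 × 1.37890 ≈ 2482.02 mg.

2482 mg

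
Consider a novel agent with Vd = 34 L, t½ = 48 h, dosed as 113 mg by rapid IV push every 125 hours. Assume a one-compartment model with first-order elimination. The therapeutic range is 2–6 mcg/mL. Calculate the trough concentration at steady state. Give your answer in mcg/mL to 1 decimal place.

0.7 mcg/mL

k = ln2/t½ = ln2/48 ≈ 0.014441 h⁻¹; fraction remaining f = e^(−kτ) = e^(−0.014441×125) ≈ 0.1645.
Accumulation ratio R = 1/(1 − f) ≈ 1/0.8355 ≈ 1.1969.
Single-dose peak C₀ = D/Vd = 113/34 ≈ 3.324 mcg/mL.
Cmax,ss = C₀/(1 − f) ≈ 3.324/0.8355 ≈ 3.978 mcg/mL.
Steady-state trough Cmin,ss = Cmax,ss·f ≈ 3.978 × 0.1645 ≈ 0.654 mcg/mL.
Trough 0.7 mcg/mL vs MEC 2 mcg/mL: subtherapeutic.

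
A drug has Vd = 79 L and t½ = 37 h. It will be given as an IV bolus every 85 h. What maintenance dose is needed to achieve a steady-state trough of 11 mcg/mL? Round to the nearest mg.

3402 mg

τ/t½ = 85/37 ≈ 2.2973, so f = (1/2)^(85/37) ≈ 0.203444.
Cmin,ss = (D/Vd)·f/(1−f), so D = Cmin,ss·Vd·(1−f)/f.
D = 11 × 79 × (1−f)/f ≈ 11 × 79 × 3.91536 ≈ 3402.45 mg.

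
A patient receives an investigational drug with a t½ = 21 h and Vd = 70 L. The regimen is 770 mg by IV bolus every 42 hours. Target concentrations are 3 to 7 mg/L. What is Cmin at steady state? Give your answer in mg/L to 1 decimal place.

3.7 mg/L

τ = 42 h = 2 half-lives, so f = (1/2)^2 = 0.25.
Accumulation ratio R = 1/(1 − f) = 1/0.75 = 4/3.
Single-dose peak C₀ = D/Vd = 770/70 = 11 mg/L.
Steady-state peak Cmax,ss = C₀·R = 11 × 4/3 ≈ 14.667 mg/L.
Steady-state trough Cmin,ss = Cmax,ss·f ≈ 14.667 × 0.25 ≈ 3.667 mg/L.
Trough 3.7 mg/L vs MEC 3 mg/L: adequate.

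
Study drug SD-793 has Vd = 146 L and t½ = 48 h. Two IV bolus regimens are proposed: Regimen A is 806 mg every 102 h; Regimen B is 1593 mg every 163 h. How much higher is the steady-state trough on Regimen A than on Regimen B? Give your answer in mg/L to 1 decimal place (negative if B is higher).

Regimen A: f = (1/2)^(102/48) ≈ 0.2293; Cmin,ss = (806/146)·f/(1−f) ≈ 1.642 mg/L.
Regimen B: f = (1/2)^(163/48) ≈ 0.0950; Cmin,ss = (1593/146)·f/(1−f) ≈ 1.145 mg/L.
Difference ≈ 1.642 − 1.145 ≈ 0.497 mg/L.

0.5 mg/L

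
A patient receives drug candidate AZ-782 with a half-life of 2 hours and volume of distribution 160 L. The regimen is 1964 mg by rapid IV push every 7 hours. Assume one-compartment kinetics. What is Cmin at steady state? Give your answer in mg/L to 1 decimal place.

1.2 mg/L

Over one 7-h interval, 7/2 ≈ 3.5 half-lives elapse, leaving f ≈ 0.0884 of each dose.
Accumulation ratio R = 1/(1 − f) ≈ 1/0.9116 ≈ 1.0970.
Each bolus raises the concentration by D/Vd = 1964/160 ≈ 12.275 mg/L.
Cmax,ss = C₀/(1 − f) ≈ 12.275/0.9116 ≈ 13.465 mg/L.
One interval later, Cmin,ss = Cmax,ss·e^(−kτ) ≈ 13.465 × 0.0884 ≈ 1.190 mg/L.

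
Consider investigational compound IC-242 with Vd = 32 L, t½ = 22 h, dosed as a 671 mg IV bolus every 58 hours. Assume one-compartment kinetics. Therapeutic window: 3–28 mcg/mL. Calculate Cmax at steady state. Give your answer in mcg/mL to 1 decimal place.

k = ln2/t½ = ln2/22 ≈ 0.031507 h⁻¹; fraction remaining f = e^(−kτ) = e^(−0.031507×58) ≈ 0.1608.
At steady state, accumulation factor R = 1/(1 − e^(−kτ)) ≈ 1.1916.
Single-dose peak C₀ = D/Vd = 671/32 ≈ 20.969 mcg/mL.
Cmax,ss = C₀/(1 − f) ≈ 20.969/0.8392 ≈ 24.987 mcg/mL.
Peak 25.0 mcg/mL vs MTC 28 mcg/mL: below toxic threshold.

25.0 mcg/mL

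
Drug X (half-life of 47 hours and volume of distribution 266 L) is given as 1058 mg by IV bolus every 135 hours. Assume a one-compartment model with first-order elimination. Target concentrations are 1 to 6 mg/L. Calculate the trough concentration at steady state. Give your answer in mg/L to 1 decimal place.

0.6 mg/L

k = ln2/t½ = ln2/47 ≈ 0.014748 h⁻¹; fraction remaining f = e^(−kτ) = e^(−0.014748×135) ≈ 0.1366.
Accumulation ratio R = 1/(1 − f) ≈ 1/0.8634 ≈ 1.1582.
Each bolus raises the concentration by D/Vd = 1058/266 ≈ 3.977 mg/L.
Steady-state peak Cmax,ss = C₀·R ≈ 3.977 × 1.1582 ≈ 4.606 mg/L.
Steady-state trough Cmin,ss = Cmax,ss·f ≈ 4.606 × 0.1366 ≈ 0.629 mg/L.
Trough 0.6 mg/L vs MEC 1 mg/L: subtherapeutic.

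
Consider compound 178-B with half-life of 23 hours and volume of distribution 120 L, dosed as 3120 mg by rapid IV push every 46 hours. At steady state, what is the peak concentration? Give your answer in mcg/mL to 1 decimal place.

The dosing interval is 2 half-lives, so f = 2^(−2) = 0.25.
Accumulation ratio R = 1/(1 − f) = 1/0.75 = 4/3.
Single-dose peak C₀ = D/Vd = 3120/120 = 26 mcg/mL.
Steady-state peak Cmax,ss = C₀·R = 26 × 4/3 ≈ 34.667 mcg/mL.

34.7 mcg/mL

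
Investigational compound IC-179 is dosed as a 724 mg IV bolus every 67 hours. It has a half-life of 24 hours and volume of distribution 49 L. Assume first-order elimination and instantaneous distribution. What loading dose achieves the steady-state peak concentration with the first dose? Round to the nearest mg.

f = (1/2)^(67/24) ≈ 0.144419; accumulation ratio R = 1/(1−f) ≈ 1.16880.
Loading dose to hit Cmax,ss on first dose: D_load = D_maint·R ≈ 724 × 1.16880 ≈ 846.21 mg.

846 mg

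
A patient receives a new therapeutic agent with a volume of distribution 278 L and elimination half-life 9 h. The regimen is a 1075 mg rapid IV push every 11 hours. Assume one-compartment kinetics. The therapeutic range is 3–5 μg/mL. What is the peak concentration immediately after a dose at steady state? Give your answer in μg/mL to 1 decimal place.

Over one 11-h interval, 11/9 ≈ 1.2222 half-lives elapse, leaving f ≈ 0.4286 of each dose.
Accumulation ratio R = 1/(1 − f) ≈ 1/0.5714 ≈ 1.7501.
Each bolus raises the concentration by D/Vd = 1075/278 ≈ 3.867 μg/mL.
Cmax,ss = C₀/(1 − f) ≈ 3.867/0.5714 ≈ 6.768 μg/mL.
Peak 6.8 μg/mL vs MTC 5 μg/mL: exceeds toxic threshold.

6.8 μg/mL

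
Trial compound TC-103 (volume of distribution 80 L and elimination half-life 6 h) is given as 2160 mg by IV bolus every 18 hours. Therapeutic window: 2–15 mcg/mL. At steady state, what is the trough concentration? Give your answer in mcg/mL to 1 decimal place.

τ = 18 h = 3 half-lives, so f = (1/2)^3 = 0.125.
At steady state, R = 1/(1 − 0.125) = 8/7.
Single-dose peak C₀ = D/Vd = 2160/80 = 27 mcg/mL.
Steady-state peak Cmax,ss = C₀·R = 27 × 8/7 ≈ 30.857 mcg/mL.
Steady-state trough Cmin,ss = Cmax,ss·f ≈ 30.857 × 0.125 ≈ 3.857 mcg/mL.
Trough 3.9 mcg/mL vs MEC 2 mcg/mL: adequate.

3.9 mcg/mL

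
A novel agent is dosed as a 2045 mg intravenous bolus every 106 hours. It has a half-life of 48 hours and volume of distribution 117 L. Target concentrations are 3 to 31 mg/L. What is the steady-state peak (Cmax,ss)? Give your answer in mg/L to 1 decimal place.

Over one 106-h interval, 106/48 ≈ 2.2083 half-lives elapse, leaving f ≈ 0.2164 of each dose.
Accumulation ratio R = 1/(1 − f) ≈ 1/0.7836 ≈ 1.2762.
Each bolus raises the concentration by D/Vd = 2045/117 ≈ 17.479 mg/L.
Cmax,ss = C₀/(1 − f) ≈ 17.479/0.7836 ≈ 22.306 mg/L.
Peak 22.3 mg/L vs MTC 31 mg/L: below toxic threshold.

22.3 mg/L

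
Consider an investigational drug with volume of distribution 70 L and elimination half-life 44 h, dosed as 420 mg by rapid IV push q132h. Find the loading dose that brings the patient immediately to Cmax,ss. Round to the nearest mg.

f = (1/2)^(132/44) ≈ 0.125000; accumulation ratio R = 1/(1−f) ≈ 1.14286.
Loading dose to hit Cmax,ss on first dose: D_load = D_maint·R ≈ 420 × 1.14286 ≈ 480.00 mg.

480 mg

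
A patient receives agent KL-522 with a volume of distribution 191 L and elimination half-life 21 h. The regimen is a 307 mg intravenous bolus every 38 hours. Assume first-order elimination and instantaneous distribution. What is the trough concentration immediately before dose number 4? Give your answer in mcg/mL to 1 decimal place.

0.6 mcg/mL

f = (1/2)^(τ/t½) = (1/2)^(38/21) ≈ 0.2853.
C₀ = D/Vd = 307/191 ≈ 1.607 mcg/mL.
Before the 4th dose, 3 doses have been given. Superposition: Cmin = C₀·(f + f² + … + f^3).
≈ 1.607 × (0.2853 + 0.0814 + 0.0232) ≈ 1.607 × 0.3899 ≈ 0.627 mcg/mL.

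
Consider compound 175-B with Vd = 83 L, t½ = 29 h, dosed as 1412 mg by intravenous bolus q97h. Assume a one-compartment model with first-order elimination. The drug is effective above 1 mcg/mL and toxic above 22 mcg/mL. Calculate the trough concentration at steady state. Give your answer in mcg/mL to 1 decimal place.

k = ln2/t½ = ln2/29 ≈ 0.023902 h⁻¹; fraction remaining f = e^(−kτ) = e^(−0.023902×97) ≈ 0.0984.
At steady state, accumulation factor R = 1/(1 − e^(−kτ)) ≈ 1.1091.
Each bolus raises the concentration by D/Vd = 1412/83 ≈ 17.012 mcg/mL.
Steady-state peak Cmax,ss = C₀·R ≈ 17.012 × 1.1091 ≈ 18.868 mcg/mL.
One interval later, Cmin,ss = Cmax,ss·e^(−kτ) ≈ 18.868 × 0.0984 ≈ 1.857 mcg/mL.
Trough 1.9 mcg/mL vs MEC 1 mcg/mL: adequate.

1.9 mcg/mL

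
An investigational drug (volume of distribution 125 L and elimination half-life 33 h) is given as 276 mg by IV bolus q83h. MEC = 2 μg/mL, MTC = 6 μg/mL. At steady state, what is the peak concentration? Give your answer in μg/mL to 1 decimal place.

2.7 μg/mL

k = ln2/t½ = ln2/33 ≈ 0.021004 h⁻¹; fraction remaining f = e^(−kτ) = e^(−0.021004×83) ≈ 0.1749.
Accumulation ratio R = 1/(1 − f) ≈ 1/0.8251 ≈ 1.2120.
Each bolus raises the concentration by D/Vd = 276/125 ≈ 2.208 μg/mL.
Steady-state peak Cmax,ss = C₀·R ≈ 2.208 × 1.2120 ≈ 2.676 μg/mL.
Peak 2.7 μg/mL vs MTC 6 μg/mL: below toxic threshold.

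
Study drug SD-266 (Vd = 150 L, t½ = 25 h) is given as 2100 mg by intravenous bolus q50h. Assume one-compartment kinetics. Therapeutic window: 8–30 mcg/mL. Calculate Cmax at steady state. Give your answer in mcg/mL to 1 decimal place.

18.7 mcg/mL

τ = 50 h = 2 half-lives, so f = (1/2)^2 = 0.25.
At steady state, R = 1/(1 − 0.25) = 4/3.
Single-dose peak C₀ = D/Vd = 2100/150 = 14 mcg/mL.
Steady-state peak Cmax,ss = C₀·R = 14 × 4/3 ≈ 18.667 mcg/mL.
Peak 18.7 mcg/mL vs MTC 30 mcg/mL: below toxic threshold.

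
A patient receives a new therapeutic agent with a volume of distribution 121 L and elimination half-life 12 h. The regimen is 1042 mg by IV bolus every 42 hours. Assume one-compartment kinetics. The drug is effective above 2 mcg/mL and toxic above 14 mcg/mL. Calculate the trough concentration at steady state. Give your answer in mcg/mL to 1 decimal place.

0.8 mcg/mL

Over one 42-h interval, 42/12 ≈ 3.5 half-lives elapse, leaving f ≈ 0.0884 of each dose.
Accumulation ratio R = 1/(1 − f) ≈ 1/0.9116 ≈ 1.0970.
Each bolus raises the concentration by D/Vd = 1042/121 ≈ 8.612 mcg/mL.
Steady-state peak Cmax,ss = C₀·R ≈ 8.612 × 1.0970 ≈ 9.447 mcg/mL.
Steady-state trough Cmin,ss = Cmax,ss·f ≈ 9.447 × 0.0884 ≈ 0.835 mcg/mL.
Trough 0.8 mcg/mL vs MEC 2 mcg/mL: subtherapeutic.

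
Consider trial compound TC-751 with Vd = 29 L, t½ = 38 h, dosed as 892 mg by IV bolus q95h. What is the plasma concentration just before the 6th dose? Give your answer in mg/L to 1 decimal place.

6.6 mg/L

f = (1/2)^(τ/t½) = (1/2)^(95/38) ≈ 0.1768.
C₀ = D/Vd = 892/29 ≈ 30.759 mg/L.
Before the 6th dose, 5 doses have been given. Superposition: Cmin = C₀·(f + f² + … + f^5).
≈ 30.759 × (0.1768 + 0.0313 + 0.0055 + 0.0010 + 0.0002) ≈ 30.759 × 0.2148 ≈ 6.607 mg/L.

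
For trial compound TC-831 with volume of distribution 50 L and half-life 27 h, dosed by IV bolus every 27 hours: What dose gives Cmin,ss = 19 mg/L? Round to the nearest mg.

950 mg

τ/t½ = 27/27 ≈ 1, so f = (1/2)^(27/27) ≈ 0.500000.
Cmin,ss = (D/Vd)·f/(1−f), so D = Cmin,ss·Vd·(1−f)/f.
D = 19 × 50 × (1−f)/f ≈ 19 × 50 × 1.00000 ≈ 950.00 mg.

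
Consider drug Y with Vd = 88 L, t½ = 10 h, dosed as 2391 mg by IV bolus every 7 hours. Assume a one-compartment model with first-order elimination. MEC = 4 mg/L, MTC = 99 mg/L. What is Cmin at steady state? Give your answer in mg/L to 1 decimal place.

43.5 mg/L

Over one 7-h interval, 7/10 ≈ 0.7 half-lives elapse, leaving f ≈ 0.6156 of each dose.
Single-dose peak C₀ = D/Vd = 2391/88 ≈ 27.170 mg/L.
Steady-state trough Cmin,ss = C₀·f/(1−f) ≈ 27.170 × 0.6156/0.3844 ≈ 43.512 mg/L.
Trough 43.5 mg/L vs MEC 4 mg/L: adequate.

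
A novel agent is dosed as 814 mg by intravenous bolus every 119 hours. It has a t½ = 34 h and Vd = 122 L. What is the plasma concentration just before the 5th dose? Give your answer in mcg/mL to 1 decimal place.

0.6 mcg/mL

f = (1/2)^(τ/t½) = (1/2)^(119/34) ≈ 0.0884.
C₀ = D/Vd = 814/122 ≈ 6.672 mcg/mL.
Before the 5th dose, 4 doses have been given. Superposition: Cmin = C₀·(f + f² + … + f^4).
≈ 6.672 × (0.0884 + 0.0078 + 0.0007 + 0.0001) ≈ 6.672 × 0.0970 ≈ 0.647 mcg/mL.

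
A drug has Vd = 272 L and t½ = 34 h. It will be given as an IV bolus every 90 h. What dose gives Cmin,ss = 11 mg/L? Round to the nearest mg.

15750 mg

τ/t½ = 90/34 ≈ 2.6471, so f = (1/2)^(90/34) ≈ 0.159645.
Cmin,ss = (D/Vd)·f/(1−f), so D = Cmin,ss·Vd·(1−f)/f.
D = 11 × 272 × (1−f)/f ≈ 11 × 272 × 5.26390 ≈ 15749.59 mg.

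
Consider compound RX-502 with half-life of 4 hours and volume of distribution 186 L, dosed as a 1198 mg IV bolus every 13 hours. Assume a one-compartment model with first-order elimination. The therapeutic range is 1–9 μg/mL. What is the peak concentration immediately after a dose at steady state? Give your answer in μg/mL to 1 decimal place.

7.2 μg/mL

τ/t½ = 13/4 ≈ 3.25, so fraction remaining f = (1/2)^(13/4) ≈ 0.1051.
Accumulation ratio R = 1/(1 − f) ≈ 1/0.8949 ≈ 1.1174.
Each bolus raises the concentration by D/Vd = 1198/186 ≈ 6.441 μg/mL.
Cmax,ss = C₀/(1 − f) ≈ 6.441/0.8949 ≈ 7.197 μg/mL.
Peak 7.2 μg/mL vs MTC 9 μg/mL: below toxic threshold.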